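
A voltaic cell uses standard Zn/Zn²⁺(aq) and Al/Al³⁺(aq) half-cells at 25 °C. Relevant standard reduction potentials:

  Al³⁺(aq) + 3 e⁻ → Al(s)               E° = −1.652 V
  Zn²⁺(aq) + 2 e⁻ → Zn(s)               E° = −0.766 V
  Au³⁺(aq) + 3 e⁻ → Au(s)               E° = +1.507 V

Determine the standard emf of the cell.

Of the two couples in this cell, the one with the more positive reduction potential is reduced at the cathode: here that is Zn²⁺/Zn (−0.766 V); Al³⁺/Al (−1.652 V) is the anode.
E°cell = E°(cathode) − E°(anode) = −0.766 − (−1.652) = +0.886 V.

+0.886 V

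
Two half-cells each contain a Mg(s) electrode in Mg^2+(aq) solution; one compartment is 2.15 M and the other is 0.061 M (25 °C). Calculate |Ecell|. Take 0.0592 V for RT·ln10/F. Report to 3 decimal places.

For a concentration cell E°cell = 0, since both electrodes use the same couple.
The compartment with the higher Mg^2+(aq) concentration (2.15 M) acts as the cathode; ions are reduced there and produced at the dilute (0.061 M) anode.
With n = 2, Ecell = −(0.0592/2)·log([dilute]/[conc]) = −(0.0592/2)·log(0.061/2.15) = +0.046 V.

0.046 V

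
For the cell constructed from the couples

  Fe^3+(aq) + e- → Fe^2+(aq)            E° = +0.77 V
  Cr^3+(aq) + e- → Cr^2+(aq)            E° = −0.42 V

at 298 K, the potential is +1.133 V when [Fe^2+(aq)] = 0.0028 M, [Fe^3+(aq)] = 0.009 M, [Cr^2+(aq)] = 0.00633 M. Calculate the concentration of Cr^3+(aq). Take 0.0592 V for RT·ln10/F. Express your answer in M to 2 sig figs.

0.19 M

Fe³⁺/Fe²⁺ is the cathode (higher E°); E°cell = +0.77 − (−0.42) = +1.19 V with n = 1.
Since E = E° − (0.0592/n)·log Q, log Q = n(E° − E)/0.0592 = 0.963.
For Fe^3+(aq) + Cr^2+(aq) → Fe^2+(aq) + Cr^3+(aq), the reaction quotient is Q = ([Fe^2+(aq)]·[Cr^3+(aq)]) / ([Fe^3+(aq)]·[Cr^2+(aq)]).
Isolating [Cr^3+(aq)] in Q = 10^{0.963} yields log [Cr^3+(aq)] = −0.729, i.e. 0.19 M.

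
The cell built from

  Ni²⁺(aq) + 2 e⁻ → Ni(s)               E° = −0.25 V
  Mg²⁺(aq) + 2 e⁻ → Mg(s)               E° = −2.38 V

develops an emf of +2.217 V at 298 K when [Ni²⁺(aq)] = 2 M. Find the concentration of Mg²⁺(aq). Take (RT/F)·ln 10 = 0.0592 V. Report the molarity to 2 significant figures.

0.0023 M

With Ni²⁺/Ni at the cathode and Mg²⁺/Mg at the anode, E°cell = −0.25 − (−2.38) = +2.13 V (n = 2).
From the Nernst equation, log Q = n(E° − E)/0.0592 = 2·(+2.13 − (+2.217))/0.0592 = −2.939.
For Ni²⁺(aq) + Mg(s) → Ni(s) + Mg²⁺(aq), the reaction quotient is Q = [Mg²⁺(aq)] / [Ni²⁺(aq)].
Isolating [Mg²⁺(aq)] in Q = 10^{−2.939} yields log [Mg²⁺(aq)] = −2.638, i.e. 0.0023 M.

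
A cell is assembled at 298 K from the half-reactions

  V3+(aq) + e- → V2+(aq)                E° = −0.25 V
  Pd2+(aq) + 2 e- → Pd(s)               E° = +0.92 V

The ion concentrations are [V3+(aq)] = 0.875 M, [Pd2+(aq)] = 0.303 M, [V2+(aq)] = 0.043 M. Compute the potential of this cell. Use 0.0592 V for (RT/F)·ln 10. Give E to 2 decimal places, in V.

Pd²⁺/Pd is reduced (cathode, E° = +0.92 V) and V³⁺/V²⁺ is oxidized (anode).
The standard potential is +0.92 − (−0.25) = +1.17 V and the balanced reaction transfers n = 2 electrons.
For the overall reaction Pd2+(aq) + 2 V2+(aq) → Pd(s) + 2 V3+(aq), Q = [V3+(aq)]^2 / ([Pd2+(aq)]·[V2+(aq)]^2) = 1.37×10^3, giving log Q = 3.136.
Applying E = E° − (RT ln10/nF)·log Q gives +1.17 − (0.0592/2)(3.136) = +1.08 V.

+1.08 V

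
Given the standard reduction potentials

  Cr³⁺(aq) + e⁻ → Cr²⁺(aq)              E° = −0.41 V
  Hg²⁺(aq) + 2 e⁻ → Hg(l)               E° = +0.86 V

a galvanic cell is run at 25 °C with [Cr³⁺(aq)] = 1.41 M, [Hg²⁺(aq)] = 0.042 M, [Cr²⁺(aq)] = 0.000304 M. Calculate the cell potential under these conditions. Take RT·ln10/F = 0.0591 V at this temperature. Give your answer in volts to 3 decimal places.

+1.013 V

Hg²⁺/Hg is reduced (cathode, E° = +0.86 V) and Cr³⁺/Cr²⁺ is oxidized (anode).
The standard potential is +0.86 − (−0.41) = +1.27 V and the balanced reaction transfers n = 2 electrons.
The balanced reaction is Hg²⁺(aq) + 2 Cr²⁺(aq) → Hg(l) + 2 Cr³⁺(aq), so Q = [Cr³⁺(aq)]^2 / ([Hg²⁺(aq)]·[Cr²⁺(aq)]^2) = 5.12×10^8 and log Q = 8.709.
E = E° − (0.0591/n)·log Q = +1.27 − (0.0591/2)(8.709) = +1.013 V.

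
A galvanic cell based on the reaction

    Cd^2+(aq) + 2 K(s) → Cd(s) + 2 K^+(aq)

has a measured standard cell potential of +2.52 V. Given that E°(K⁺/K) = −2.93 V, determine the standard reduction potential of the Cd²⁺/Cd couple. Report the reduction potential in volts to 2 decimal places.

−0.41 V

In the reaction as written the Cd²⁺/Cd couple is reduced (cathode) and K⁺/K is oxidized (anode), so E°cell = E°(Cd²⁺/Cd) − E°(K⁺/K).
E°(Cd²⁺/Cd) = E°cell + E°(anode) = +2.52 + (−2.93) = −0.41 V.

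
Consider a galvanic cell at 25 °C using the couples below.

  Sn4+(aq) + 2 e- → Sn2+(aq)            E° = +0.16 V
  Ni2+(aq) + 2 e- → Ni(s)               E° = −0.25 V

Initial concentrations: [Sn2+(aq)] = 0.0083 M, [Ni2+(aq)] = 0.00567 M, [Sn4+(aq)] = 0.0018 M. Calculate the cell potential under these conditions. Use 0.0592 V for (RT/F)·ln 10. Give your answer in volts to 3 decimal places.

Since E°(Sn⁴⁺/Sn²⁺) > E°(Ni²⁺/Ni), Sn⁴⁺/Sn²⁺ serves as the cathode.
E°cell = +0.16 − (−0.25) = +0.41 V, with n = 2 electrons transferred.
Balancing gives Sn4+(aq) + Ni(s) → Sn2+(aq) + Ni2+(aq); hence Q = ([Sn2+(aq)]·[Ni2+(aq)]) / [Sn4+(aq)] = 0.0261 (log Q = −1.583).
By the Nernst equation, E = +0.41 − (0.0592/2)·(−1.583) = +0.457 V.

+0.457 V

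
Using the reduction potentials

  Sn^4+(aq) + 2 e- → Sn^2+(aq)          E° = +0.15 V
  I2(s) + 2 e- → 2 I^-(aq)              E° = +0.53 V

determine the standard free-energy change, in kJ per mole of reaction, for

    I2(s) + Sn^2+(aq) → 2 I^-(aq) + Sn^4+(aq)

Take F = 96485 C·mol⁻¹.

−73.3 kJ/mol

In the reaction as written I2(s) is reduced, so the I₂/I⁻ couple is the cathode and Sn⁴⁺/Sn²⁺ is the anode.
E°cell = +0.53 − (+0.15) = +0.38 V; balancing electrons gives n = 2.
ΔG° = −nFE°cell = −(2)(96485)(+0.38) J/mol = −73.3 kJ/mol.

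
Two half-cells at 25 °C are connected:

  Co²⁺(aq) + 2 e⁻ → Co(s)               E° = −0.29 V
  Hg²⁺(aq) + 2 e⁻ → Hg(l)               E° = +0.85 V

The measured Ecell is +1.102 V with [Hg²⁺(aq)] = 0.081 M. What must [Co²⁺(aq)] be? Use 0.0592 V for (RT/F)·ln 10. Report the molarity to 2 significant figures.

1.6 M

The Hg²⁺/Hg couple has the larger reduction potential, so it is the cathode: E°cell = +0.85 − (−0.29) = +1.14 V and n = 2.
From the Nernst equation, log Q = n(E° − E)/0.0592 = 2·(+1.14 − (+1.102))/0.0592 = 1.284.
For Hg²⁺(aq) + Co(s) → Hg(l) + Co²⁺(aq), the reaction quotient is Q = [Co²⁺(aq)] / [Hg²⁺(aq)].
Substituting the known concentrations and solving, log [Co²⁺(aq)] = 0.192 and [Co²⁺(aq)] = 1.6 M.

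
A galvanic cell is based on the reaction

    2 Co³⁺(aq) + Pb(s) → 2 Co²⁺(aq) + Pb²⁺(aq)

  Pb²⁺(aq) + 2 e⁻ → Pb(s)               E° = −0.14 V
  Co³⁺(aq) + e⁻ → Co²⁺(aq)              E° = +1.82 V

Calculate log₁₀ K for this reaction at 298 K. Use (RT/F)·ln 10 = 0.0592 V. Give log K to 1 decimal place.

The Co³⁺/Co²⁺ couple is reduced (cathode); E°cell = +1.82 − (−0.14) = +1.96 V with n = 2.
At equilibrium E = 0, so log K = nE°cell / 0.0592 = (2)(+1.96) / 0.0592 = 66.2.

log K = 66.2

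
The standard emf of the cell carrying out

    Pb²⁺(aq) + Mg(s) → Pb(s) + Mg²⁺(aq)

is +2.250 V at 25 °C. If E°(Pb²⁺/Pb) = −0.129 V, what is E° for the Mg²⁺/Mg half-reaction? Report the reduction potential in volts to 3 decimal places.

In the reaction as written the Pb²⁺/Pb couple is reduced (cathode) and Mg²⁺/Mg is oxidized (anode), so E°cell = E°(Pb²⁺/Pb) − E°(Mg²⁺/Mg).
E°(Mg²⁺/Mg) = E°(cathode) − E°cell = −0.129 − (+2.250) = −2.379 V.

−2.379 V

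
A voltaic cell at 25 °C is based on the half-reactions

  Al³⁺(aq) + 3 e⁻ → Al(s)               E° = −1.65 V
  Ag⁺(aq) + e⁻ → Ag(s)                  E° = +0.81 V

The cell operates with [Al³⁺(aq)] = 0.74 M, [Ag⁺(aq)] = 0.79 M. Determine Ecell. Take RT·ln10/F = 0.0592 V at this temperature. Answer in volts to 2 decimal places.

+2.46 V

The Ag⁺/Ag couple has the more positive E°, so it is the cathode; Al³⁺/Al is the anode.
The standard potential is +0.81 − (−1.65) = +2.46 V and the balanced reaction transfers n = 3 electrons.
Balancing gives 3 Ag⁺(aq) + Al(s) → 3 Ag(s) + Al³⁺(aq); hence Q = [Al³⁺(aq)] / [Ag⁺(aq)]^3 = 1.5 (log Q = 0.176).
By the Nernst equation, E = +2.46 − (0.0592/3)·(0.176) = +2.46 V.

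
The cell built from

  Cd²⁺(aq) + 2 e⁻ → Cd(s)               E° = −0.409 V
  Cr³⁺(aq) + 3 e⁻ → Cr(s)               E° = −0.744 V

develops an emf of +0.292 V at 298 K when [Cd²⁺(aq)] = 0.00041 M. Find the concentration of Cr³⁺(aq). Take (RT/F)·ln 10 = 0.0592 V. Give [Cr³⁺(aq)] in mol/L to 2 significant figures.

0.0013 M

The Cd²⁺/Cd couple has the larger reduction potential, so it is the cathode: E°cell = −0.409 − (−0.744) = +0.335 V and n = 6.
Rearranging E = E° − (0.0592/n)·log Q gives log Q = 6(+0.335 − (+0.292))/0.0592 = 4.358.
For 3 Cd²⁺(aq) + 2 Cr(s) → 3 Cd(s) + 2 Cr³⁺(aq), the reaction quotient is Q = [Cr³⁺(aq)]^2 / [Cd²⁺(aq)]^3.
Isolating [Cr³⁺(aq)] in Q = 10^{4.358} yields log [Cr³⁺(aq)] = −2.902, i.e. 0.0013 M.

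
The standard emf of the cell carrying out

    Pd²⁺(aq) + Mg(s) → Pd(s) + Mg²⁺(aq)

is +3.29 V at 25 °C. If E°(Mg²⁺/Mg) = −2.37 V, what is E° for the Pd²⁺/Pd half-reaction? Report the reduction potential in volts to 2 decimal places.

In the reaction as written the Pd²⁺/Pd couple is reduced (cathode) and Mg²⁺/Mg is oxidized (anode), so E°cell = E°(Pd²⁺/Pd) − E°(Mg²⁺/Mg).
E°(Pd²⁺/Pd) = E°cell + E°(anode) = +3.29 + (−2.37) = +0.92 V.

+0.92 V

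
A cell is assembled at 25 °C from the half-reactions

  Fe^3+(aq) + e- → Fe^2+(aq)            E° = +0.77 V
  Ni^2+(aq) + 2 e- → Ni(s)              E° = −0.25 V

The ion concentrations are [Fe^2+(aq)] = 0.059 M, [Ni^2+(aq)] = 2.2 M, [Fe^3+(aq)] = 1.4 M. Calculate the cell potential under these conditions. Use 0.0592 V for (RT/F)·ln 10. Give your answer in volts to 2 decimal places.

+1.09 V

Fe³⁺/Fe²⁺ is reduced (cathode, E° = +0.77 V) and Ni²⁺/Ni is oxidized (anode).
E°cell = E°cat − E°an = +0.77 − (−0.25) = +1.02 V; n = 2.
For the overall reaction 2 Fe^3+(aq) + Ni(s) → 2 Fe^2+(aq) + Ni^2+(aq), Q = ([Fe^2+(aq)]^2·[Ni^2+(aq)]) / [Fe^3+(aq)]^2 = 0.00391, giving log Q = −2.408.
E = E° − (0.0592/n)·log Q = +1.02 − (0.0592/2)(−2.408) = +1.09 V.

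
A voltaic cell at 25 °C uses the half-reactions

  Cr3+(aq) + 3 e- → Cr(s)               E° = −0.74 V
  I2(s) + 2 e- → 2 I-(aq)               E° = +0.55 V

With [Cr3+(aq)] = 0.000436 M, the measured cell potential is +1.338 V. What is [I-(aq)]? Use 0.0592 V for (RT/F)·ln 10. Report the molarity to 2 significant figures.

I₂/I⁻ is the cathode (higher E°); E°cell = +0.55 − (−0.74) = +1.29 V with n = 6.
Rearranging E = E° − (0.0592/n)·log Q gives log Q = 6(+1.29 − (+1.338))/0.0592 = −4.865.
Balancing electrons gives 3 I2(s) + 2 Cr(s) → 6 I-(aq) + 2 Cr3+(aq); thus Q = [I-(aq)]^6·[Cr3+(aq)]^2.
Solving for the unknown gives log [I-(aq)] = 0.309, so [I-(aq)] ≈ 2.0 M.

2.0 M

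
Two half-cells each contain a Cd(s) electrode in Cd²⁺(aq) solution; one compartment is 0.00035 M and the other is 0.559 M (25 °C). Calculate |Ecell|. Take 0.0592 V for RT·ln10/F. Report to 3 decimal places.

0.095 V

For a concentration cell E°cell = 0, since both electrodes use the same couple.
The compartment with the higher Cd²⁺(aq) concentration (0.559 M) acts as the cathode; ions are reduced there and produced at the dilute (0.00035 M) anode.
With n = 2, Ecell = −(0.0592/2)·log([dilute]/[conc]) = −(0.0592/2)·log(0.00035/0.559) = +0.095 V.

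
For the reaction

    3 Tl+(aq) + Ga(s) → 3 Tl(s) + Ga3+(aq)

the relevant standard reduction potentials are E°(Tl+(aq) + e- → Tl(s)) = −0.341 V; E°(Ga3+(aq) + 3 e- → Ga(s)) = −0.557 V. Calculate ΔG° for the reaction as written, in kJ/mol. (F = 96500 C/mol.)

In the reaction as written Tl+(aq) is reduced, so the Tl⁺/Tl couple is the cathode and Ga³⁺/Ga is the anode.
E°cell = −0.341 − (−0.557) = +0.216 V; balancing electrons gives n = 3.
ΔG° = −nFE°cell = −(3)(96500)(+0.216) J/mol = −62.5 kJ/mol.

−62.5 kJ/mol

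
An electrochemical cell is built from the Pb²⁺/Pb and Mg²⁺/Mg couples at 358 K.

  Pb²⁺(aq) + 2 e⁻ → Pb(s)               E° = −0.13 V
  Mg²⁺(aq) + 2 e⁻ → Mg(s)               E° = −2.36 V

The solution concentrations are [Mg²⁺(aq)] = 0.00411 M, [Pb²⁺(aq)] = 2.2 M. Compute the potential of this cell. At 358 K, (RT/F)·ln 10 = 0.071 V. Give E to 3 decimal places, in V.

The Pb²⁺/Pb couple has the more positive E°, so it is the cathode; Mg²⁺/Mg is the anode.
E°cell = −0.13 − (−2.36) = +2.23 V, with n = 2 electrons transferred.
For the overall reaction Pb²⁺(aq) + Mg(s) → Pb(s) + Mg²⁺(aq), Q = [Mg²⁺(aq)] / [Pb²⁺(aq)] = 0.00187, giving log Q = −2.729.
Applying E = E° − (RT ln10/nF)·log Q gives +2.23 − (0.071/2)(−2.729) = +2.327 V.

+2.327 V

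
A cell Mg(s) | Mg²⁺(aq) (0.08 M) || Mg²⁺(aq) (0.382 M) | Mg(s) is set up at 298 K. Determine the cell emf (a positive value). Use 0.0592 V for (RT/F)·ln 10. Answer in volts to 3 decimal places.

0.020 V

For a concentration cell E°cell = 0, since both electrodes use the same couple.
The compartment with the higher Mg²⁺(aq) concentration (0.382 M) acts as the cathode; ions are reduced there and produced at the dilute (0.08 M) anode.
With n = 2, Ecell = −(0.0592/2)·log([dilute]/[conc]) = −(0.0592/2)·log(0.08/0.382) = +0.020 V.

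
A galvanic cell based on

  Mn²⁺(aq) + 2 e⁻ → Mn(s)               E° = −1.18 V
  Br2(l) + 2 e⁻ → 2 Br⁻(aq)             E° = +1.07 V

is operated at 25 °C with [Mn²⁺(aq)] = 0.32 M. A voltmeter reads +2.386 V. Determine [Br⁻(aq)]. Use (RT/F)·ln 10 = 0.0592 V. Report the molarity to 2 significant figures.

0.0089 M

With Br₂/Br⁻ at the cathode and Mn²⁺/Mn at the anode, E°cell = +1.07 − (−1.18) = +2.25 V (n = 2).
Since E = E° − (0.0592/n)·log Q, log Q = n(E° − E)/0.0592 = −4.595.
For Br2(l) + Mn(s) → 2 Br⁻(aq) + Mn²⁺(aq), the reaction quotient is Q = [Br⁻(aq)]^2·[Mn²⁺(aq)].
Solving for the unknown gives log [Br⁻(aq)] = −2.050, so [Br⁻(aq)] ≈ 0.0089 M.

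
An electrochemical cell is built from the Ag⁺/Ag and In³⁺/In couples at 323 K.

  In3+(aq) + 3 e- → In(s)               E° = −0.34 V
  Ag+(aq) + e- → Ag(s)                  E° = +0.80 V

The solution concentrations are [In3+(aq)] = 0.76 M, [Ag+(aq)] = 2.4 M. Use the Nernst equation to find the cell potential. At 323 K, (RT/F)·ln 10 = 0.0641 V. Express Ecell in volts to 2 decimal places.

Since E°(Ag⁺/Ag) > E°(In³⁺/In), Ag⁺/Ag serves as the cathode.
E°cell = +0.80 − (−0.34) = +1.14 V, with n = 3 electrons transferred.
For the overall reaction 3 Ag+(aq) + In(s) → 3 Ag(s) + In3+(aq), Q = [In3+(aq)] / [Ag+(aq)]^3 = 0.055, giving log Q = −1.260.
By the Nernst equation, E = +1.14 − (0.0641/3)·(−1.260) = +1.17 V.

+1.17 V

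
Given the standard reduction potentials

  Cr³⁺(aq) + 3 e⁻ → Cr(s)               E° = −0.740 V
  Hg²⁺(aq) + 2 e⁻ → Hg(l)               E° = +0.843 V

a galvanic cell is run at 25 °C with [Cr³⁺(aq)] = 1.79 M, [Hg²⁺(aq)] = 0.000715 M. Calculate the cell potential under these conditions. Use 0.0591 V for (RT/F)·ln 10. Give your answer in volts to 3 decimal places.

Hg²⁺/Hg is reduced (cathode, E° = +0.843 V) and Cr³⁺/Cr is oxidized (anode).
E°cell = E°cat − E°an = +0.843 − (−0.740) = +1.583 V; n = 6.
The balanced reaction is 3 Hg²⁺(aq) + 2 Cr(s) → 3 Hg(l) + 2 Cr³⁺(aq), so Q = [Cr³⁺(aq)]^2 / [Hg²⁺(aq)]^3 = 8.77×10^9 and log Q = 9.943.
Applying E = E° − (RT ln10/nF)·log Q gives +1.583 − (0.0591/6)(9.943) = +1.485 V.

+1.485 V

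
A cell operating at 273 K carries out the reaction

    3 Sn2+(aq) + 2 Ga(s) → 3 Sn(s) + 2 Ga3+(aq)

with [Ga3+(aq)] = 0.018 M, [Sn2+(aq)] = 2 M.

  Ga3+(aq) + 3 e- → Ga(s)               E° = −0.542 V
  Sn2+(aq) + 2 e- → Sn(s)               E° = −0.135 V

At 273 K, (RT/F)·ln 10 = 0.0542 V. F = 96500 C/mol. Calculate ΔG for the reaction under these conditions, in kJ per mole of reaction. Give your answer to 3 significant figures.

With Sn²⁺/Sn reduced at the cathode, E°cell = −0.135 − (−0.542) = +0.407 V and n = 6.
Here Q = [Ga3+(aq)]^2 / [Sn2+(aq)]^3 = 4.05×10^−5 (log Q = −4.393), giving E = +0.407 − (0.0542/6)·(−4.393) = +0.4467 V.
ΔG = −nFE = −(6)(96500)(+0.4467) J/mol = −259 kJ/mol.

−259 kJ/mol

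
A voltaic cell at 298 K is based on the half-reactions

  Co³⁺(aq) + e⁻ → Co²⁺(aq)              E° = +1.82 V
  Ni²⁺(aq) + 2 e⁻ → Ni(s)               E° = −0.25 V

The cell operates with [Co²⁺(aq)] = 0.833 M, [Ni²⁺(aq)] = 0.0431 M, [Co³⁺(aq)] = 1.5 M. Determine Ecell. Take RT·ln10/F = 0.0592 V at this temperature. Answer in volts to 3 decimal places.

Since E°(Co³⁺/Co²⁺) > E°(Ni²⁺/Ni), Co³⁺/Co²⁺ serves as the cathode.
E°cell = E°cat − E°an = +1.82 − (−0.25) = +2.07 V; n = 2.
Balancing gives 2 Co³⁺(aq) + Ni(s) → 2 Co²⁺(aq) + Ni²⁺(aq); hence Q = ([Co²⁺(aq)]^2·[Ni²⁺(aq)]) / [Co³⁺(aq)]^2 = 0.0133 (log Q = −1.876).
Applying E = E° − (RT ln10/nF)·log Q gives +2.07 − (0.0592/2)(−1.876) = +2.126 V.

+2.126 V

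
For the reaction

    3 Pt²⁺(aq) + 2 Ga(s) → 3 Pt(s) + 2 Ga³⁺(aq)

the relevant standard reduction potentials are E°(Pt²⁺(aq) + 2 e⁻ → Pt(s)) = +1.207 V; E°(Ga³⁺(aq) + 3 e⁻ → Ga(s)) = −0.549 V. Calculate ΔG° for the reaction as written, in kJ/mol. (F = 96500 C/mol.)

−1017 kJ/mol

In the reaction as written Pt²⁺(aq) is reduced, so the Pt²⁺/Pt couple is the cathode and Ga³⁺/Ga is the anode.
E°cell = +1.207 − (−0.549) = +1.756 V; balancing electrons gives n = 6.
ΔG° = −nFE°cell = −(6)(96500)(+1.756) J/mol = −1017 kJ/mol.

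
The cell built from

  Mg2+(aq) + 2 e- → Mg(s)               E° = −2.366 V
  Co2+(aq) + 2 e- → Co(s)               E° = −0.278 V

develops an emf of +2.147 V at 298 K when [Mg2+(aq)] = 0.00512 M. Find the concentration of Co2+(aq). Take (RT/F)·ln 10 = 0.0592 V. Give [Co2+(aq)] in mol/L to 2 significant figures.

0.50 M

The Co²⁺/Co couple has the larger reduction potential, so it is the cathode: E°cell = −0.278 − (−2.366) = +2.088 V and n = 2.
Since E = E° − (0.0592/n)·log Q, log Q = n(E° − E)/0.0592 = −1.993.
Balancing electrons gives Co2+(aq) + Mg(s) → Co(s) + Mg2+(aq); thus Q = [Mg2+(aq)] / [Co2+(aq)].
Isolating [Co2+(aq)] in Q = 10^{−1.993} yields log [Co2+(aq)] = −0.298, i.e. 0.50 M.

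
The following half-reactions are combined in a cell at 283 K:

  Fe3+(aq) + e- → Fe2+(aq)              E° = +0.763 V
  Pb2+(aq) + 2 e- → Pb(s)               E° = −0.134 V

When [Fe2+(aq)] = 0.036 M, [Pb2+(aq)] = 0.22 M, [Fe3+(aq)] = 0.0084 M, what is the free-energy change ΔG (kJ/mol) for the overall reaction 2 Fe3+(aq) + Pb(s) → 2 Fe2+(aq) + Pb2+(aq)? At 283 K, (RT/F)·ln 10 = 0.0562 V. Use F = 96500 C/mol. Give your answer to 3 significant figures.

−170 kJ/mol

With Fe³⁺/Fe²⁺ reduced at the cathode, E°cell = +0.763 − (−0.134) = +0.897 V and n = 2.
Here Q = ([Fe2+(aq)]^2·[Pb2+(aq)]) / [Fe3+(aq)]^2 = 4.04 (log Q = 0.606), giving E = +0.897 − (0.0562/2)·(0.606) = +0.8800 V.
ΔG = −nFE = −(2)(96500)(+0.8800) J/mol = −170 kJ/mol.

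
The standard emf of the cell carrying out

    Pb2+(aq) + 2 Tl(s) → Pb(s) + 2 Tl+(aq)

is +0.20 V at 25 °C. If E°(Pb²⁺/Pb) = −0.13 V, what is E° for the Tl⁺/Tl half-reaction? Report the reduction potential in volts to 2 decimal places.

In the reaction as written the Pb²⁺/Pb couple is reduced (cathode) and Tl⁺/Tl is oxidized (anode), so E°cell = E°(Pb²⁺/Pb) − E°(Tl⁺/Tl).
E°(Tl⁺/Tl) = E°(cathode) − E°cell = −0.13 − (+0.20) = −0.33 V.

−0.33 V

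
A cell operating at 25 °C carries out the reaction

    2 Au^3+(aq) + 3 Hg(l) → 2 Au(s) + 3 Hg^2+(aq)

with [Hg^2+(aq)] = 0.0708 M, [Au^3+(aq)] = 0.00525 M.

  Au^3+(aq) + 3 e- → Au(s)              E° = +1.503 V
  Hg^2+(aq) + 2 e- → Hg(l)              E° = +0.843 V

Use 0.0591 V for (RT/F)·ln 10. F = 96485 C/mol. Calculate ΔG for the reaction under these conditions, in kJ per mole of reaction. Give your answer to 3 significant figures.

E°cell = +1.503 − (+0.843) = +0.660 V; the balanced reaction transfers n = 6 electrons.
The reaction quotient is [Hg^2+(aq)]^3 / [Au^3+(aq)]^2 = 12.9; by Nernst, E = +0.660 − (0.0591/6)(1.110) = +0.6491 V.
ΔG = −nFE = −(6)(96485)(+0.6491) J/mol = −376 kJ/mol.

−376 kJ/mol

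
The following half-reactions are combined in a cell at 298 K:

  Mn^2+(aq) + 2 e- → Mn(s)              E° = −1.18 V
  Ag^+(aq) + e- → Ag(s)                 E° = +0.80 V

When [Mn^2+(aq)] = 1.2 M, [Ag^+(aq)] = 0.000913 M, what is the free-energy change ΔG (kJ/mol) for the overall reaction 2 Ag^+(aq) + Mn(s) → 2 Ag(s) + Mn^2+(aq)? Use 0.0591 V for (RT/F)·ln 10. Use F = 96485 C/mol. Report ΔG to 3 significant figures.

E°cell = +0.80 − (−1.18) = +1.98 V; the balanced reaction transfers n = 2 electrons.
Q = [Mn^2+(aq)] / [Ag^+(aq)]^2 = 1.44×10^6, so log Q = 6.158 and E = +1.98 − (0.0591/2)(6.158) = +1.7980 V.
ΔG = −nFE = −(2)(96485)(+1.7980) J/mol = −347 kJ/mol.

−347 kJ/mol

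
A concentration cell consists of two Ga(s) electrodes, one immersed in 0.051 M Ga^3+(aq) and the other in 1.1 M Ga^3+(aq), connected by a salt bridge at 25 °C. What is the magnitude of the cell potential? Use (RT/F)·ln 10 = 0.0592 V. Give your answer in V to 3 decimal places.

0.026 V

For a concentration cell E°cell = 0, since both electrodes use the same couple.
The compartment with the higher Ga^3+(aq) concentration (1.1 M) acts as the cathode; ions are reduced there and produced at the dilute (0.051 M) anode.
With n = 3, Ecell = −(0.0592/3)·log([dilute]/[conc]) = −(0.0592/3)·log(0.051/1.1) = +0.026 V.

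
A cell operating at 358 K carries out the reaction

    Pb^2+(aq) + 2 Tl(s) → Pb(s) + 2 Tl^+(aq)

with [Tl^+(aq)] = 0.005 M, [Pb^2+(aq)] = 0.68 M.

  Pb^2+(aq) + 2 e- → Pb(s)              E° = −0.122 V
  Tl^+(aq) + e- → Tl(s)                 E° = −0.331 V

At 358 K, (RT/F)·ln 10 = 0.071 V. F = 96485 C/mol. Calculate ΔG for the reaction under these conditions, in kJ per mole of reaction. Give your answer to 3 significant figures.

With Pb²⁺/Pb reduced at the cathode, E°cell = −0.122 − (−0.331) = +0.209 V and n = 2.
Q = [Tl^+(aq)]^2 / [Pb^2+(aq)] = 3.68×10^−5, so log Q = −4.435 and E = +0.209 − (0.071/2)(−4.435) = +0.3664 V.
Then ΔG = −nFE = −2 × 96485 × +0.3664 J/mol = −70.7 kJ/mol.

−70.7 kJ/mol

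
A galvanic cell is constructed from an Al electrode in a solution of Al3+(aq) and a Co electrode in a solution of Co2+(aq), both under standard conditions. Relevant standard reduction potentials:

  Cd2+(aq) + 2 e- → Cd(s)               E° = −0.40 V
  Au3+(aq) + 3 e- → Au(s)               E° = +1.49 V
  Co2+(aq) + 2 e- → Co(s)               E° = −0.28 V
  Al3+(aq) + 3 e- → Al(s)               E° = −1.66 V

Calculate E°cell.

+1.38 V

Of the two couples in this cell, the one with the more positive reduction potential is reduced at the cathode: here that is Co²⁺/Co (−0.28 V); Al³⁺/Al (−1.66 V) is the anode.
E°cell = E°(cathode) − E°(anode) = −0.28 − (−1.66) = +1.38 V.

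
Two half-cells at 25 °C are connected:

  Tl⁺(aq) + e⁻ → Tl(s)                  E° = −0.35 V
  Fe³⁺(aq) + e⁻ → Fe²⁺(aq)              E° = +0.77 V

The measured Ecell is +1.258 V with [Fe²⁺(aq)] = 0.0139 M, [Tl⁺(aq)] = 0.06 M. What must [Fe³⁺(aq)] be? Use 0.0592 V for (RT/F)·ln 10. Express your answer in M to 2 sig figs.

With Fe³⁺/Fe²⁺ at the cathode and Tl⁺/Tl at the anode, E°cell = +0.77 − (−0.35) = +1.12 V (n = 1).
Rearranging E = E° − (0.0592/n)·log Q gives log Q = 1(+1.12 − (+1.258))/0.0592 = −2.331.
For Fe³⁺(aq) + Tl(s) → Fe²⁺(aq) + Tl⁺(aq), the reaction quotient is Q = ([Fe²⁺(aq)]·[Tl⁺(aq)]) / [Fe³⁺(aq)].
Substituting the known concentrations and solving, log [Fe³⁺(aq)] = −0.748 and [Fe³⁺(aq)] = 0.18 M.

0.18 M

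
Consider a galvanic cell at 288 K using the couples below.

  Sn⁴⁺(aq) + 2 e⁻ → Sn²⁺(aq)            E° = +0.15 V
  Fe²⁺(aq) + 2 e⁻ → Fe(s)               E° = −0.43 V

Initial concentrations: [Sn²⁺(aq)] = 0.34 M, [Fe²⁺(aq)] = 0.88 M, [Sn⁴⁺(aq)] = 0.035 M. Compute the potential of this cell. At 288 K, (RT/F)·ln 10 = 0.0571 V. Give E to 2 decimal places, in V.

Since E°(Sn⁴⁺/Sn²⁺) > E°(Fe²⁺/Fe), Sn⁴⁺/Sn²⁺ serves as the cathode.
The standard potential is +0.15 − (−0.43) = +0.58 V and the balanced reaction transfers n = 2 electrons.
For the overall reaction Sn⁴⁺(aq) + Fe(s) → Sn²⁺(aq) + Fe²⁺(aq), Q = ([Sn²⁺(aq)]·[Fe²⁺(aq)]) / [Sn⁴⁺(aq)] = 8.55, giving log Q = 0.932.
By the Nernst equation, E = +0.58 − (0.0571/2)·(0.932) = +0.55 V.

+0.55 V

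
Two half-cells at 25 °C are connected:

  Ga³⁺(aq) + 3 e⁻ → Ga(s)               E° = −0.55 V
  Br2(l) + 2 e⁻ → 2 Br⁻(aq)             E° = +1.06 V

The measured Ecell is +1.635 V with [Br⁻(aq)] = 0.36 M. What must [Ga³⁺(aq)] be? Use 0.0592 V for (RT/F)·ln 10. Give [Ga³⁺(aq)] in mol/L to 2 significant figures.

Br₂/Br⁻ is the cathode (higher E°); E°cell = +1.06 − (−0.55) = +1.61 V with n = 6.
From the Nernst equation, log Q = n(E° − E)/0.0592 = 6·(+1.61 − (+1.635))/0.0592 = −2.534.
The balanced reaction is 3 Br2(l) + 2 Ga(s) → 6 Br⁻(aq) + 2 Ga³⁺(aq), so Q = [Br⁻(aq)]^6·[Ga³⁺(aq)]^2.
Substituting the known concentrations and solving, log [Ga³⁺(aq)] = 0.064 and [Ga³⁺(aq)] = 1.2 M.

1.2 M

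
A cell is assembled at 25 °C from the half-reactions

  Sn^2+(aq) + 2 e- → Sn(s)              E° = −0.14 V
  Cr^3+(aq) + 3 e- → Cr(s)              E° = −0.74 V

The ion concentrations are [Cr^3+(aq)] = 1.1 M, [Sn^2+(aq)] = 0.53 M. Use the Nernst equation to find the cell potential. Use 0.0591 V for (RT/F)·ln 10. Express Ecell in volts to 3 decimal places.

+0.591 V

Sn²⁺/Sn is reduced (cathode, E° = −0.14 V) and Cr³⁺/Cr is oxidized (anode).
E°cell = −0.14 − (−0.74) = +0.60 V, with n = 6 electrons transferred.
Balancing gives 3 Sn^2+(aq) + 2 Cr(s) → 3 Sn(s) + 2 Cr^3+(aq); hence Q = [Cr^3+(aq)]^2 / [Sn^2+(aq)]^3 = 8.13 (log Q = 0.910).
E = E° − (0.0591/n)·log Q = +0.60 − (0.0591/6)(0.910) = +0.591 V.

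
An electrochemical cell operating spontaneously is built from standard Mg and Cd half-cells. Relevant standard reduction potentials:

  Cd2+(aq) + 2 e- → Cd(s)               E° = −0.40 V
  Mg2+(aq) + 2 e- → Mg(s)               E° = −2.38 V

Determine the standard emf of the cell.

+1.98 V

The Cd²⁺/Cd couple has the higher E°, so Cd ion is reduced (cathode) and Mg is oxidized (anode).
E°cell = E°(cathode) − E°(anode) = −0.40 − (−2.38) = +1.98 V.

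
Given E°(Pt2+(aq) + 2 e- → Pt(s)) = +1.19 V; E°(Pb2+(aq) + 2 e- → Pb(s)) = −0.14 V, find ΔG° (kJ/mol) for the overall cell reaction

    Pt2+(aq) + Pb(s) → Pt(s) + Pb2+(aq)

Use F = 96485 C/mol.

In the reaction as written Pt2+(aq) is reduced, so the Pt²⁺/Pt couple is the cathode and Pb²⁺/Pb is the anode.
E°cell = +1.19 − (−0.14) = +1.33 V; balancing electrons gives n = 2.
ΔG° = −nFE°cell = −(2)(96485)(+1.33) J/mol = −257 kJ/mol.

−257 kJ/mol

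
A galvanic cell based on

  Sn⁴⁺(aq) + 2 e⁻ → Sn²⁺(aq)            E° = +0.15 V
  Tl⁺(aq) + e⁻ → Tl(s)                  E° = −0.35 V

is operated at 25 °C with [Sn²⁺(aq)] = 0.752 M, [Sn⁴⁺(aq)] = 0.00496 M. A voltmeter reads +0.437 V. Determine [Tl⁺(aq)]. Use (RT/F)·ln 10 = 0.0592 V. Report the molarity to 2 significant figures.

With Sn⁴⁺/Sn²⁺ at the cathode and Tl⁺/Tl at the anode, E°cell = +0.15 − (−0.35) = +0.50 V (n = 2).
From the Nernst equation, log Q = n(E° − E)/0.0592 = 2·(+0.50 − (+0.437))/0.0592 = 2.128.
For Sn⁴⁺(aq) + 2 Tl(s) → Sn²⁺(aq) + 2 Tl⁺(aq), the reaction quotient is Q = ([Sn²⁺(aq)]·[Tl⁺(aq)]^2) / [Sn⁴⁺(aq)].
Isolating [Tl⁺(aq)] in Q = 10^{2.128} yields log [Tl⁺(aq)] = −0.026, i.e. 0.94 M.

0.94 M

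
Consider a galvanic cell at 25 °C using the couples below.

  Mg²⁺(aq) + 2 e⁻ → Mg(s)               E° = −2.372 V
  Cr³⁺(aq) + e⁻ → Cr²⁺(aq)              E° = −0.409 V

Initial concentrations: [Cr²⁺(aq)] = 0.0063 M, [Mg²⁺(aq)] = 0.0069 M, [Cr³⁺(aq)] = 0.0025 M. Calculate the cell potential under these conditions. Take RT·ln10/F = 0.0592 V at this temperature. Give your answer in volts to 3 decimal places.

+2.003 V

Since E°(Cr³⁺/Cr²⁺) > E°(Mg²⁺/Mg), Cr³⁺/Cr²⁺ serves as the cathode.
E°cell = E°cat − E°an = −0.409 − (−2.372) = +1.963 V; n = 2.
For the overall reaction 2 Cr³⁺(aq) + Mg(s) → 2 Cr²⁺(aq) + Mg²⁺(aq), Q = ([Cr²⁺(aq)]^2·[Mg²⁺(aq)]) / [Cr³⁺(aq)]^2 = 0.0438, giving log Q = −1.358.
Applying E = E° − (RT ln10/nF)·log Q gives +1.963 − (0.0592/2)(−1.358) = +2.003 V.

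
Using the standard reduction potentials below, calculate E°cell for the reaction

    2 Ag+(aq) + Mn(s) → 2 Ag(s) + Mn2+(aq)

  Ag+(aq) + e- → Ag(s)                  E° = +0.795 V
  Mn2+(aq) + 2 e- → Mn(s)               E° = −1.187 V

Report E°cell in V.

Ag+(aq) gains electrons, so the Ag⁺/Ag couple is the cathode; the Mn²⁺/Mn couple is the anode.
E°cell = E°(cathode) − E°(anode) = +0.795 − (−1.187) = +1.982 V.

+1.982 V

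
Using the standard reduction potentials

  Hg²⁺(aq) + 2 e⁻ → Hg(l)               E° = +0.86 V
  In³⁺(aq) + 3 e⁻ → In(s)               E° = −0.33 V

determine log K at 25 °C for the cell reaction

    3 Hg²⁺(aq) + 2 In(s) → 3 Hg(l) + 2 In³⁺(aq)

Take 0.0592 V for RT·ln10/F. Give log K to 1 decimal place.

log K = 120.6

The Hg²⁺/Hg couple is reduced (cathode); E°cell = +0.86 − (−0.33) = +1.19 V with n = 6.
At equilibrium E = 0, so log K = nE°cell / 0.0592 = (6)(+1.19) / 0.0592 = 120.6.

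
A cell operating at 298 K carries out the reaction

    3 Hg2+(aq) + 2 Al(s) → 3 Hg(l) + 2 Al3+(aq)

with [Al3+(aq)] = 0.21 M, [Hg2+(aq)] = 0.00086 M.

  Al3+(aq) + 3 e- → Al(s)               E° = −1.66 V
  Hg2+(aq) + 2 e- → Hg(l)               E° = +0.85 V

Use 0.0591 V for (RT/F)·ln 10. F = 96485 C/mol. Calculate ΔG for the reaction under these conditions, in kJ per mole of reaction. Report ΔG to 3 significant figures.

With Hg²⁺/Hg reduced at the cathode, E°cell = +0.85 − (−1.66) = +2.51 V and n = 6.
Here Q = [Al3+(aq)]^2 / [Hg2+(aq)]^3 = 6.93×10^7 (log Q = 7.841), giving E = +2.51 − (0.0591/6)·(7.841) = +2.4328 V.
Then ΔG = −nFE = −6 × 96485 × +2.4328 J/mol = −1410 kJ/mol.

−1410 kJ/mol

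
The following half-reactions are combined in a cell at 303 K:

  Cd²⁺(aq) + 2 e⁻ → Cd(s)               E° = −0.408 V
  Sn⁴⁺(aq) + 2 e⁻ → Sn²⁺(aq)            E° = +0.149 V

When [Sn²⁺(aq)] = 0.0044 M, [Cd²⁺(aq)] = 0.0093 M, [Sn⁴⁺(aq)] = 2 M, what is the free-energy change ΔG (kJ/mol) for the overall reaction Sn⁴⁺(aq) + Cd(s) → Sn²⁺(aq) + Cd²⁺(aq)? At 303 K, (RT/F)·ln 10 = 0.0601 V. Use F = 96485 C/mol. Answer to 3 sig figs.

The standard cell potential is +0.149 − (−0.408) = +0.557 V, with n = 2 electrons in the balanced equation.
Q = ([Sn²⁺(aq)]·[Cd²⁺(aq)]) / [Sn⁴⁺(aq)] = 2.05×10^−5, so log Q = −4.689 and E = +0.557 − (0.0601/2)(−4.689) = +0.6979 V.
Then ΔG = −nFE = −2 × 96485 × +0.6979 J/mol = −135 kJ/mol.

−135 kJ/mol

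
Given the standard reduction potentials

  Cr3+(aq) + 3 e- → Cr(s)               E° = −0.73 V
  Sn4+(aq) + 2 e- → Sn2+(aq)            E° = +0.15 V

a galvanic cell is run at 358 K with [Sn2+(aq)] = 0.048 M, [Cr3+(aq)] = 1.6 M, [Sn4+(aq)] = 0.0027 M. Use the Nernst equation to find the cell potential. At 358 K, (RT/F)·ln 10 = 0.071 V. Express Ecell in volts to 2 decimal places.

Sn⁴⁺/Sn²⁺ is reduced (cathode, E° = +0.15 V) and Cr³⁺/Cr is oxidized (anode).
E°cell = E°cat − E°an = +0.15 − (−0.73) = +0.88 V; n = 6.
Balancing gives 3 Sn4+(aq) + 2 Cr(s) → 3 Sn2+(aq) + 2 Cr3+(aq); hence Q = ([Sn2+(aq)]^3·[Cr3+(aq)]^2) / [Sn4+(aq)]^3 = 1.44×10^4 (log Q = 4.158).
Applying E = E° − (RT ln10/nF)·log Q gives +0.88 − (0.071/6)(4.158) = +0.83 V.

+0.83 V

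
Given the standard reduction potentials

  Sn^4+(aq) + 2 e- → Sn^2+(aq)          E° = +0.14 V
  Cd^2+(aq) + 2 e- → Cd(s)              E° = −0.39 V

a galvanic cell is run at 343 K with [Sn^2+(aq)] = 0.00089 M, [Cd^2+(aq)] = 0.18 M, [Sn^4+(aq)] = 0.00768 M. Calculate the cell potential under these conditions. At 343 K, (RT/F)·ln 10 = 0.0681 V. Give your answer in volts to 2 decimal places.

Since E°(Sn⁴⁺/Sn²⁺) > E°(Cd²⁺/Cd), Sn⁴⁺/Sn²⁺ serves as the cathode.
E°cell = E°cat − E°an = +0.14 − (−0.39) = +0.53 V; n = 2.
Balancing gives Sn^4+(aq) + Cd(s) → Sn^2+(aq) + Cd^2+(aq); hence Q = ([Sn^2+(aq)]·[Cd^2+(aq)]) / [Sn^4+(aq)] = 0.0209 (log Q = −1.681).
E = E° − (0.0681/n)·log Q = +0.53 − (0.0681/2)(−1.681) = +0.59 V.

+0.59 V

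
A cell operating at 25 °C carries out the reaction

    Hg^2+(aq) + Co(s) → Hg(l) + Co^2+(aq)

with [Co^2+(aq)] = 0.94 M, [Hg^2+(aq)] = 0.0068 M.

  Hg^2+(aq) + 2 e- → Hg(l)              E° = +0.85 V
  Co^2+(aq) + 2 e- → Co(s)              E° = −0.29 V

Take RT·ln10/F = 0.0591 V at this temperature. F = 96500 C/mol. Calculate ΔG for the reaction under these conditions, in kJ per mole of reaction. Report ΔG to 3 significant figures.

With Hg²⁺/Hg reduced at the cathode, E°cell = +0.85 − (−0.29) = +1.14 V and n = 2.
The reaction quotient is [Co^2+(aq)] / [Hg^2+(aq)] = 138; by Nernst, E = +1.14 − (0.0591/2)(2.141) = +1.0767 V.
Finally ΔG = −nFE = −(2)(96500 C/mol)(+1.0767 V) = −208 kJ/mol.

−208 kJ/mol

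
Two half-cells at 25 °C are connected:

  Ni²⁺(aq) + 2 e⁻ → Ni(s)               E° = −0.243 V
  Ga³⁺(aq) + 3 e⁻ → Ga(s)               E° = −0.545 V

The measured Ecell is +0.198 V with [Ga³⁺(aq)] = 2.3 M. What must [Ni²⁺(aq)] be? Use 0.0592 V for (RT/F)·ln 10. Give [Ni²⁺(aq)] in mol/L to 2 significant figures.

With Ni²⁺/Ni at the cathode and Ga³⁺/Ga at the anode, E°cell = −0.243 − (−0.545) = +0.302 V (n = 6).
From the Nernst equation, log Q = n(E° − E)/0.0592 = 6·(+0.302 − (+0.198))/0.0592 = 10.541.
Balancing electrons gives 3 Ni²⁺(aq) + 2 Ga(s) → 3 Ni(s) + 2 Ga³⁺(aq); thus Q = [Ga³⁺(aq)]^2 / [Ni²⁺(aq)]^3.
Substituting the known concentrations and solving, log [Ni²⁺(aq)] = −3.273 and [Ni²⁺(aq)] = 0.00053 M.

0.00053 M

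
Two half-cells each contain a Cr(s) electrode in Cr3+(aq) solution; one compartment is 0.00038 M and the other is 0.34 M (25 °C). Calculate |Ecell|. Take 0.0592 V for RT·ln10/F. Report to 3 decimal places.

For a concentration cell E°cell = 0, since both electrodes use the same couple.
The compartment with the higher Cr3+(aq) concentration (0.34 M) acts as the cathode; ions are reduced there and produced at the dilute (0.00038 M) anode.
With n = 3, Ecell = −(0.0592/3)·log([dilute]/[conc]) = −(0.0592/3)·log(0.00038/0.34) = +0.058 V.

0.058 V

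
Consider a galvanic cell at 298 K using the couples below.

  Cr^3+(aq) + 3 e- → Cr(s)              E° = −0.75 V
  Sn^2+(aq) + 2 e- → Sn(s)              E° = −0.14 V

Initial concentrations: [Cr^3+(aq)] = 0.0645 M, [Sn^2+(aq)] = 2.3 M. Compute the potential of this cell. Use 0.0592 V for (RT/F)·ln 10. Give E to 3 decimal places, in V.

+0.644 V

The Sn²⁺/Sn couple has the more positive E°, so it is the cathode; Cr³⁺/Cr is the anode.
The standard potential is −0.14 − (−0.75) = +0.61 V and the balanced reaction transfers n = 6 electrons.
For the overall reaction 3 Sn^2+(aq) + 2 Cr(s) → 3 Sn(s) + 2 Cr^3+(aq), Q = [Cr^3+(aq)]^2 / [Sn^2+(aq)]^3 = 0.000342, giving log Q = −3.466.
E = E° − (0.0592/n)·log Q = +0.61 − (0.0592/6)(−3.466) = +0.644 V.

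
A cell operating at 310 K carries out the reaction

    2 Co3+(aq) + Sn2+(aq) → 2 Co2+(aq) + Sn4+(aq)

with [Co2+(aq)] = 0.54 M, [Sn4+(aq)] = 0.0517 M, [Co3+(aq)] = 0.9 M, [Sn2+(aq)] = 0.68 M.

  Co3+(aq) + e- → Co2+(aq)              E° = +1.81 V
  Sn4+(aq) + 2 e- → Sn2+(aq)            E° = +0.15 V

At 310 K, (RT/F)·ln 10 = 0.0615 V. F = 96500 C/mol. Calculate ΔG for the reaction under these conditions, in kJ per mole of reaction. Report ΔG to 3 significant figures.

−330 kJ/mol

E°cell = +1.81 − (+0.15) = +1.66 V; the balanced reaction transfers n = 2 electrons.
Here Q = ([Co2+(aq)]^2·[Sn4+(aq)]) / ([Co3+(aq)]^2·[Sn2+(aq)]) = 0.0274 (log Q = −1.563), giving E = +1.66 − (0.0615/2)·(−1.563) = +1.7081 V.
ΔG = −nFE = −(2)(96500)(+1.7081) J/mol = −330 kJ/mol.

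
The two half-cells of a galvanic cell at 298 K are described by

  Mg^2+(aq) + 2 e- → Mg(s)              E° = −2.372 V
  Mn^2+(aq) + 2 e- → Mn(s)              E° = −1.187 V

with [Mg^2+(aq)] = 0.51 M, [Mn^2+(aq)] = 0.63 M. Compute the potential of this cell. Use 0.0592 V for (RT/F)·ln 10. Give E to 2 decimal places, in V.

+1.19 V

Since E°(Mn²⁺/Mn) > E°(Mg²⁺/Mg), Mn²⁺/Mn serves as the cathode.
The standard potential is −1.187 − (−2.372) = +1.185 V and the balanced reaction transfers n = 2 electrons.
The balanced reaction is Mn^2+(aq) + Mg(s) → Mn(s) + Mg^2+(aq), so Q = [Mg^2+(aq)] / [Mn^2+(aq)] = 0.81 and log Q = −0.092.
By the Nernst equation, E = +1.185 − (0.0592/2)·(−0.092) = +1.19 V.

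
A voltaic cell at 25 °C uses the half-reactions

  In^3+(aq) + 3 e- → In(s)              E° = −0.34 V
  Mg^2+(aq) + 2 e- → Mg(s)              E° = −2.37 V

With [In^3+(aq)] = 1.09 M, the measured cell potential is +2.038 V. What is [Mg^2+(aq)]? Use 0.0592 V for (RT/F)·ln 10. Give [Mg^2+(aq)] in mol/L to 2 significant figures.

With In³⁺/In at the cathode and Mg²⁺/Mg at the anode, E°cell = −0.34 − (−2.37) = +2.03 V (n = 6).
Since E = E° − (0.0592/n)·log Q, log Q = n(E° − E)/0.0592 = −0.811.
Balancing electrons gives 2 In^3+(aq) + 3 Mg(s) → 2 In(s) + 3 Mg^2+(aq); thus Q = [Mg^2+(aq)]^3 / [In^3+(aq)]^2.
Isolating [Mg^2+(aq)] in Q = 10^{−0.811} yields log [Mg^2+(aq)] = −0.245, i.e. 0.57 M.

0.57 M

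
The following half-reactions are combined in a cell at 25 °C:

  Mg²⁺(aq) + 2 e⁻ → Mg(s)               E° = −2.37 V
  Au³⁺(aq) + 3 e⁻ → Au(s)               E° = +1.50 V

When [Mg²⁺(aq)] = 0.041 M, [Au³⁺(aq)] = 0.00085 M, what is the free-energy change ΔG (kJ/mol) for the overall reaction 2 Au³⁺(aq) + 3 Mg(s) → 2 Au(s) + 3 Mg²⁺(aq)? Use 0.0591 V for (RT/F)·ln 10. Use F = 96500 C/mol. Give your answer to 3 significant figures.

−2230 kJ/mol

With Au³⁺/Au reduced at the cathode, E°cell = +1.50 − (−2.37) = +3.87 V and n = 6.
The reaction quotient is [Mg²⁺(aq)]^3 / [Au³⁺(aq)]^2 = 95.4; by Nernst, E = +3.87 − (0.0591/6)(1.980) = +3.8505 V.
Then ΔG = −nFE = −6 × 96500 × +3.8505 J/mol = −2230 kJ/mol.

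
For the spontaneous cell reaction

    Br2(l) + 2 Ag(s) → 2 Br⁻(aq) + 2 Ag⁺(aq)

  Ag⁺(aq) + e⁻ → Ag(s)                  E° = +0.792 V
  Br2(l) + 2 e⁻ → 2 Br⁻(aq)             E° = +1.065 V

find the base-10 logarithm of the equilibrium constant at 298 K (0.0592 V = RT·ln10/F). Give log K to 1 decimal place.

log K = 9.2

The Br₂/Br⁻ couple is reduced (cathode); E°cell = +1.065 − (+0.792) = +0.273 V with n = 2.
At equilibrium E = 0, so log K = nE°cell / 0.0592 = (2)(+0.273) / 0.0592 = 9.2.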